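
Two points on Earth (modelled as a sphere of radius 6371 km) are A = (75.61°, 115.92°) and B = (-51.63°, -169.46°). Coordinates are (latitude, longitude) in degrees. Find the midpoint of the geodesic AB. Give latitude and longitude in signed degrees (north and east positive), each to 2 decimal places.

14.24°, 171.30°

The central angle between A and B is δ = 2.3724 rad.
With f = 0.5, the slerp weights are sin((1−f)δ)/sin δ = 1.3328 and sin(fδ)/sin δ = 1.3328.
Weighted sum of the unit vectors: (1.3328)·(-0.1086,0.2235,0.9686) + (1.3328)·(-0.6103,-0.1135,-0.7840) = (-0.9581, 0.1466, 0.2460).
Converting back: φ = atan2(z, √(x²+y²)) = 14.24°, λ = atan2(y, x) = 171.30°.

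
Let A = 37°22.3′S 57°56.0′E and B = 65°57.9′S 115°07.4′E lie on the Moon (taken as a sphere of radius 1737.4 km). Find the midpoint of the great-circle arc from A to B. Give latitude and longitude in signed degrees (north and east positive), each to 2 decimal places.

Central angle δ = 0.7528 rad. Interpolating on the sphere with fraction f = 0.5:
P = [sin((1−f)δ)·A + sin(fδ)·B] / sin δ = 0.5376·A + 0.5376·B in Cartesian coordinates,
giving P = (0.1339, 0.5603, -0.8174), i.e. latitude -54.82°, longitude 76.56°.

-54.82°, 76.56°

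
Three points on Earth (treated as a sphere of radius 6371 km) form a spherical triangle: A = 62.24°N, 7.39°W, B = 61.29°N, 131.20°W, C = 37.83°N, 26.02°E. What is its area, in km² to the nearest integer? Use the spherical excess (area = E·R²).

4874245 km²

Side lengths (central angles): a = 1.3816, b = 0.5552, c = 0.8611 rad; semiperimeter s = 1.3989.
By l'Huilier's theorem, tan(E/4) = √[tan(s/2) tan((s−a)/2) tan((s−b)/2) tan((s−c)/2)], giving spherical excess E = 0.1201 rad.
Area = E·R² = 0.1201 × (6371)² ≈ 4874245 km².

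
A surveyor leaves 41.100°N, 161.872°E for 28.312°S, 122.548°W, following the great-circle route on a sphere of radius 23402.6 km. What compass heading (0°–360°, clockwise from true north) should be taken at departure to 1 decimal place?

120.5°

With φ₁ = 0.7173, φ₂ = -0.4941, Δλ = 1.3191 rad, the forward-azimuth formula gives
θ = atan2( sin Δλ cos φ₂ , cos φ₁ sin φ₂ − sin φ₁ cos φ₂ cos Δλ ) = atan2(0.8526, -0.5015) = 120.46°.
So the initial bearing is 120.5°.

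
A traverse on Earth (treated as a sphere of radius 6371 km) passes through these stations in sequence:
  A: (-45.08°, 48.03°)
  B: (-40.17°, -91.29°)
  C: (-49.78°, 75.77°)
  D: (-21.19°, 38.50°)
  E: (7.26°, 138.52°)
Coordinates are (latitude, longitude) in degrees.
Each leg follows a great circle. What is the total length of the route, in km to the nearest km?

Leg A→B: central angle 1.5232 rad, distance 9704.3 km.
Leg B→C: central angle 1.5591 rad, distance 9933.3 km.
Leg C→D: central angle 0.7150 rad, distance 4555.0 km.
Leg D→E: central angle 1.7789 rad, distance 11333.4 km.
Total: 9704.3 + 9933.3 + 4555.0 + 11333.4 ≈ 35526 km.

35526 km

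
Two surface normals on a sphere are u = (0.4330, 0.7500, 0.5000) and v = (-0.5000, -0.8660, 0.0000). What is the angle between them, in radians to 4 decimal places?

u·v = -0.8660; |u| = 1.0000, |v| = 1.0000.
cos θ = (u·v)/(|u||v|) = -0.8660, so θ = 2.6180 rad.

2.6180 rad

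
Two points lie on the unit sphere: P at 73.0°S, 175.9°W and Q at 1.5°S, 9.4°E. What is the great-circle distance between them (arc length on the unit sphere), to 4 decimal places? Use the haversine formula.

1.8400

With latitudes φ₁ = -73.000°, φ₂ = -1.500° and longitude difference Δλ = -174.700°:
Haversine: a = sin²(Δφ/2) + cos φ₁ cos φ₂ sin²(Δλ/2) = 0.3413 + (0.2924)(0.9997)(0.9979) = 0.63299.
Central angle c = 2·arcsin(√a) = 1.84003 rad.
On the unit sphere the arc length equals the central angle: 1.8400.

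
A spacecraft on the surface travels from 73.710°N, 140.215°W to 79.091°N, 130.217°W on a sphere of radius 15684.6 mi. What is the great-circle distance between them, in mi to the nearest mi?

1602 mi

Let φ₁ = 1.2865 rad, φ₂ = 1.3804 rad, and Δλ = 0.1745 rad.
Haversine: a = sin²(Δφ/2) + cos φ₁ cos φ₂ sin²(Δλ/2) = 0.0022 + (0.2805)(0.1892)(0.0076) = 0.00261.
Central angle c = 2·arcsin(√a) = 0.10215 rad.
Distance = R·c = 15684.6 × 0.1022 ≈ 1602 mi.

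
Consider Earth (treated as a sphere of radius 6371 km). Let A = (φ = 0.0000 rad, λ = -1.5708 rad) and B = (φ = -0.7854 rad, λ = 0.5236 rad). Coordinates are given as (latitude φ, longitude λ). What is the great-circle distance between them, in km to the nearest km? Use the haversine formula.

12310 km

In radians: φ₁ = 0.0000, φ₂ = -0.7854, Δλ = 120.000° = 2.0944 rad.
Haversine: a = sin²(Δφ/2) + cos φ₁ cos φ₂ sin²(Δλ/2) = 0.1464 + (1.0000)(0.7071)(0.7500) = 0.67678.
Central angle c = 2·arcsin(√a) = 1.93217 rad.
Distance = R·c = 6371 × 1.9322 ≈ 12310 km.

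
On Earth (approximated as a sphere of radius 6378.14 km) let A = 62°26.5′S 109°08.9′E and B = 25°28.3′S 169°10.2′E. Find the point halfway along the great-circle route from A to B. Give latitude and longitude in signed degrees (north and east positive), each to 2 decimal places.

The central angle between A and B is δ = 0.9398 rad.
With f = 0.5, the slerp weights are sin((1−f)δ)/sin δ = 0.5608 and sin(fδ)/sin δ = 0.5608.
Weighted sum of the unit vectors: (0.5608)·(-0.1518,0.4371,-0.8865) + (0.5608)·(-0.8867,0.1696,-0.4301) = (-0.5824, 0.3402, -0.7383).
Converting back: φ = atan2(z, √(x²+y²)) = -47.59°, λ = atan2(y, x) = 149.71°.

-47.59°, 149.71°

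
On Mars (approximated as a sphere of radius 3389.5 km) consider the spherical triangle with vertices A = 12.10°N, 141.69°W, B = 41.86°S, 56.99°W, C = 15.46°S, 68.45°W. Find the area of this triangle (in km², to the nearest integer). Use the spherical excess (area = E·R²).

4251714 km²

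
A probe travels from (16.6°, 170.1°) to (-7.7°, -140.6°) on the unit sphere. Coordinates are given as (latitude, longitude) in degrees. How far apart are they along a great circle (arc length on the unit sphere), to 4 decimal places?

0.9508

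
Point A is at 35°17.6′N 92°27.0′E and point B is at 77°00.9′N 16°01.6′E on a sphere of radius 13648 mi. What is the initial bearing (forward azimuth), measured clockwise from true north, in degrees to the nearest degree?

344°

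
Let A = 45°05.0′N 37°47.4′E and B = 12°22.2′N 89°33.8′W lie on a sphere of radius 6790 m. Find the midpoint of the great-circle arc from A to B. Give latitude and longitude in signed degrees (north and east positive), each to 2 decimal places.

The central angle between A and B is δ = 1.8408 rad.
With f = 0.5, the slerp weights are sin((1−f)δ)/sin δ = 0.8258 and sin(fδ)/sin δ = 0.8258.
Weighted sum of the unit vectors: (0.8258)·(0.5580,0.4327,0.7081) + (0.8258)·(0.0074,-0.9768,0.2142) = (0.4669, -0.4493, 0.7617).
Converting back: φ = atan2(z, √(x²+y²)) = 49.61°, λ = atan2(y, x) = -43.90°.

49.61°, -43.90°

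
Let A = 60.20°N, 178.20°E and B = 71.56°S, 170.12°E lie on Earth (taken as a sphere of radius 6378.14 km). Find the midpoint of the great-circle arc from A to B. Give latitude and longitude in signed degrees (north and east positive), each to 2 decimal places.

-5.69°, 175.06°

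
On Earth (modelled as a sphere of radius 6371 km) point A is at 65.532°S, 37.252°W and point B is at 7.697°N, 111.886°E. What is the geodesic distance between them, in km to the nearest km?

Let φ₁ = -1.1437 rad, φ₂ = 0.1343 rad, and Δλ = 2.6029 rad.
cos c = sin φ₁ sin φ₂ + cos φ₁ cos φ₂ cos Δλ = (-0.9102)(0.1339) + (0.4142)(0.9910)(-0.8584) = -0.47424,
so c = arccos(-0.47424) = 2.06490 rad.
Distance = R·c = 6371 × 2.0649 ≈ 13155 km.

13155 km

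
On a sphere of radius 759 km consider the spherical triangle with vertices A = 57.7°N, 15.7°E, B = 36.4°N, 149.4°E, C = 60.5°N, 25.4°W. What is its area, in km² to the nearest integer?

173484 km²

Side lengths (central angles): a = 1.4487, b = 0.3655, c = 1.3649 rad; semiperimeter s = 1.5895.
By l'Huilier's theorem, tan(E/4) = √[tan(s/2) tan((s−a)/2) tan((s−b)/2) tan((s−c)/2)], giving spherical excess E = 0.3011 rad.
Area = E·R² = 0.3011 × (759)² ≈ 173484 km².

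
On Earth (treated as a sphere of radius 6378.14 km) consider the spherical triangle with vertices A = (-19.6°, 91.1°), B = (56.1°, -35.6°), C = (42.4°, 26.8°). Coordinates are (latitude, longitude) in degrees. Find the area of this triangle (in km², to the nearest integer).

7483847 km²

Side lengths (central angles): a = 0.7220, b = 1.4952, c = 2.2049 rad; semiperimeter s = 2.2110.
By l'Huilier's theorem, tan(E/4) = √[tan(s/2) tan((s−a)/2) tan((s−b)/2) tan((s−c)/2)], giving spherical excess E = 0.1840 rad.
Area = E·R² = 0.1840 × (6378.14)² ≈ 7483847 km².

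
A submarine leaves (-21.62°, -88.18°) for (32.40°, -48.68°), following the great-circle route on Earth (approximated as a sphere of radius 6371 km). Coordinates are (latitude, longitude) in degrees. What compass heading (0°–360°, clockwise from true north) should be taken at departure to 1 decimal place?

With φ₁ = -0.3773, φ₂ = 0.5655, Δλ = 0.6894 rad, the forward-azimuth formula gives
θ = atan2( sin Δλ cos φ₂ , cos φ₁ sin φ₂ − sin φ₁ cos φ₂ cos Δλ ) = atan2(0.5371, 0.7382) = 36.04°.
So the initial bearing is 36.0°.

36.0°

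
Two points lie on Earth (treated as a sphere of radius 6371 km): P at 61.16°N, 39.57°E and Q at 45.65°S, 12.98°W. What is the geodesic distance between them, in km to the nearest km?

12779 km

In radians: φ₁ = 1.0674, φ₂ = -0.7967, Δλ = -52.550° = -0.9172 rad.
Haversine: a = sin²(Δφ/2) + cos φ₁ cos φ₂ sin²(Δλ/2) = 0.6446 + (0.4824)(0.6990)(0.1960) = 0.71068.
Central angle c = 2·arcsin(√a) = 2.00574 rad.
Distance = R·c = 6371 × 2.0057 ≈ 12779 km.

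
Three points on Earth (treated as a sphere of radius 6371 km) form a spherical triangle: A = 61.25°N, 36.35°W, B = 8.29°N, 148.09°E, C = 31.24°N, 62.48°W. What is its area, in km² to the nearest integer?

35495450 km²

Side lengths (central angles): a = 2.2833, b = 0.6025, c = 1.9264 rad; semiperimeter s = 2.4061.
By l'Huilier's theorem, tan(E/4) = √[tan(s/2) tan((s−a)/2) tan((s−b)/2) tan((s−c)/2)], giving spherical excess E = 0.8745 rad.
Area = E·R² = 0.8745 × (6371)² ≈ 35495450 km².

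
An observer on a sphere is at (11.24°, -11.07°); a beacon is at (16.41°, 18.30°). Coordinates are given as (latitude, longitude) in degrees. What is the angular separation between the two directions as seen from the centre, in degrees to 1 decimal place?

29.0°

Let φ₁ = 0.1962 rad, φ₂ = 0.2864 rad, and Δλ = 0.5126 rad.
cos c = sin φ₁ sin φ₂ + cos φ₁ cos φ₂ cos Δλ = (0.1949)(0.2825) + (0.9808)(0.9593)(0.8715) = 0.87500,
so c = arccos(0.87500) = 0.50535 rad.
So the angular separation is 29.0°.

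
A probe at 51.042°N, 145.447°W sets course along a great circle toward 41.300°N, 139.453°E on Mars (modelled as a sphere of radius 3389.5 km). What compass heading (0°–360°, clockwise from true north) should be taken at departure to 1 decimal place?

290.0°

With φ₁ = 0.8909, φ₂ = 0.7208, Δλ = -1.3107 rad, the forward-azimuth formula gives
θ = atan2( sin Δλ cos φ₂ , cos φ₁ sin φ₂ − sin φ₁ cos φ₂ cos Δλ ) = atan2(-0.7260, 0.2648) = -69.96°.
Adding 360° brings this into [0°, 360°): 290.0°.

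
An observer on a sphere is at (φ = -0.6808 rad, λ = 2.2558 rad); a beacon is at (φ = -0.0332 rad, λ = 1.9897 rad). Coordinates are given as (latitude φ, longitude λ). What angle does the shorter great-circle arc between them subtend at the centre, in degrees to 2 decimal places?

39.63°

Let φ₁ = -0.6808 rad, φ₂ = -0.0332 rad, and Δλ = -0.2661 rad.
Haversine: a = sin²(Δφ/2) + cos φ₁ cos φ₂ sin²(Δλ/2) = 0.1012 + (0.7771)(0.9994)(0.0176) = 0.11490.
Central angle c = 2·arcsin(√a) = 0.69164 rad.
So the angular separation is 39.63°.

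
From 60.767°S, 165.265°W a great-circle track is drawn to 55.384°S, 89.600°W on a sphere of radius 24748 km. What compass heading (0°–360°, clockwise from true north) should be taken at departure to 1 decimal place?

Δλ = 75.665° = 1.3206 rad.
y = sin Δλ · cos φ₂ = (0.9689)(0.5681) = 0.5504
x = cos φ₁ sin φ₂ − sin φ₁ cos φ₂ cos Δλ = (0.4884)(-0.8230) − (-0.8726)(0.5681)(0.2476) = -0.2792
θ = atan2(y, x) = 116.90°, so the bearing is 116.9°.

116.9°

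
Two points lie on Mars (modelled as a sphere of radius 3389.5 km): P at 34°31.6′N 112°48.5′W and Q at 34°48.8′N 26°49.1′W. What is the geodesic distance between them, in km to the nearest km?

In radians: φ₁ = 0.6026, φ₂ = 0.6076, Δλ = 85.990° = 1.5008 rad.
cos c = sin φ₁ sin φ₂ + cos φ₁ cos φ₂ cos Δλ = (0.5668)(0.5709) + (0.8239)(0.8210)(0.0699) = 0.37088,
so c = arccos(0.37088) = 1.19084 rad.
Distance = R·c = 3389.5 × 1.1908 ≈ 4036 km.

4036 km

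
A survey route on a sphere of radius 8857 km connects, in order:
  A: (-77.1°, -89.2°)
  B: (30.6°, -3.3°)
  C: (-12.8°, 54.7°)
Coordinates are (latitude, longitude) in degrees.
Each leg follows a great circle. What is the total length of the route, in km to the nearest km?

Leg A→B: central angle 2.0743 rad, distance 18371.6 km.
Leg B→C: central angle 1.2324 rad, distance 10915.0 km.
Total: 18371.6 + 10915.0 ≈ 29287 km.

29287 km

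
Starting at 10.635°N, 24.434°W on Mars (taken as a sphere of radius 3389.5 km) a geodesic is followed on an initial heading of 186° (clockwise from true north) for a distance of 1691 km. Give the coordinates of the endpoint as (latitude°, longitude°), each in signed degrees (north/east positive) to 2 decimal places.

Angular distance δ = d/R = 1691/3389.5 = 0.49889 rad; initial bearing θ = 3.2463 rad.
sin φ₂ = sin φ₁ cos δ + cos φ₁ sin δ cos θ = (0.1846)(0.8781) + (0.9828)(0.4785)(-0.9945) = -0.3056, so φ₂ = -17.79°.
Δλ = atan2(sin θ sin δ cos φ₁, cos δ − sin φ₁ sin φ₂) = atan2(-0.0492, 0.9345) = -3.011°.
λ₂ = -24.434° − 3.011° = -27.44°.

-17.79°, -27.44°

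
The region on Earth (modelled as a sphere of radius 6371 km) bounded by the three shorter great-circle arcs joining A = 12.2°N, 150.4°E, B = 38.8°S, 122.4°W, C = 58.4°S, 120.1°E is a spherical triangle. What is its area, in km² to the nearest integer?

43044765 km²

Side lengths (central angles): a = 1.2184, b = 1.3055, c = 1.6661 rad; semiperimeter s = 2.0950.
By l'Huilier's theorem, tan(E/4) = √[tan(s/2) tan((s−a)/2) tan((s−b)/2) tan((s−c)/2)], giving spherical excess E = 1.0605 rad.
Area = E·R² = 1.0605 × (6371)² ≈ 43044765 km².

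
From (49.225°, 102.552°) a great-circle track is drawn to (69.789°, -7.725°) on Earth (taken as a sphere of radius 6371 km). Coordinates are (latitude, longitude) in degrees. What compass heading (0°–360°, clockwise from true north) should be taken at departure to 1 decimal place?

335.3°

With φ₁ = 0.8591, φ₂ = 1.2180, Δλ = -1.9247 rad, the forward-azimuth formula gives
θ = atan2( sin Δλ cos φ₂ , cos φ₁ sin φ₂ − sin φ₁ cos φ₂ cos Δλ ) = atan2(-0.3241, 0.7035) = -24.73°.
Adding 360° brings this into [0°, 360°): 335.3°.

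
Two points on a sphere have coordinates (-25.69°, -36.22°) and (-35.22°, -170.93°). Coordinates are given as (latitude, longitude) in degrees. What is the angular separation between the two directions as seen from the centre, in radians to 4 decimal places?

Let φ₁ = -0.4484 rad, φ₂ = -0.6147 rad, and Δλ = -2.3511 rad.
Haversine: a = sin²(Δφ/2) + cos φ₁ cos φ₂ sin²(Δλ/2) = 0.0069 + (0.9012)(0.8169)(0.8518) = 0.63396.
Central angle c = 2·arcsin(√a) = 1.84203 rad.
So the angular separation is 1.8420 rad.

1.8420 rad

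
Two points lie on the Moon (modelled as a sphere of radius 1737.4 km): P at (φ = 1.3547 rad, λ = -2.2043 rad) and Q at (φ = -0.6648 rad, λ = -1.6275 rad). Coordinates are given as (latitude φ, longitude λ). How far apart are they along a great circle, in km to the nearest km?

With latitudes φ₁ = 77.619°, φ₂ = -38.090° and longitude difference Δλ = 33.048°:
cos c = sin φ₁ sin φ₂ + cos φ₁ cos φ₂ cos Δλ = (0.9767)(-0.6169) + (0.2144)(0.7870)(0.8382) = -0.46110,
so c = arccos(-0.46110) = 2.05003 rad.
Distance = R·c = 1737.4 × 2.0500 ≈ 3562 km.

3562 km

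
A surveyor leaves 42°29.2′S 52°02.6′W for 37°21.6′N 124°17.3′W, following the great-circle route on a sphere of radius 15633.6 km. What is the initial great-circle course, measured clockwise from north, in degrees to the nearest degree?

309°

Δλ = -72.245° = -1.2609 rad.
y = sin Δλ · cos φ₂ = (-0.9524)(0.7948) = -0.7570
x = cos φ₁ sin φ₂ − sin φ₁ cos φ₂ cos Δλ = (0.7374)(0.6068) − (-0.6754)(0.7948)(0.3049) = 0.6112
θ = atan2(y, x) = -51.08°; adding 360° gives 309°.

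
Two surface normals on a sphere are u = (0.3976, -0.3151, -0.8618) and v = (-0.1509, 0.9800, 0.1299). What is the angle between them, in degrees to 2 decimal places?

118.73°

u·v = -0.4807; |u| = 1.0000, |v| = 1.0000.
cos θ = (u·v)/(|u||v|) = -0.4807, so θ = 118.73°.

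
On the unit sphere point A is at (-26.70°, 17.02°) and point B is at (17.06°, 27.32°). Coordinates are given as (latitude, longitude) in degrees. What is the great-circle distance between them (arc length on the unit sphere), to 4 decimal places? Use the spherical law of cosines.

In radians: φ₁ = -0.4660, φ₂ = 0.2978, Δλ = 10.300° = 0.1798 rad.
cos c = sin φ₁ sin φ₂ + cos φ₁ cos φ₂ cos Δλ = (-0.4493)(0.2934) + (0.8934)(0.9560)(0.9839) = 0.70848,
so c = arccos(0.70848) = 0.78345 rad.
On the unit sphere the arc length equals the central angle: 0.7835.

0.7835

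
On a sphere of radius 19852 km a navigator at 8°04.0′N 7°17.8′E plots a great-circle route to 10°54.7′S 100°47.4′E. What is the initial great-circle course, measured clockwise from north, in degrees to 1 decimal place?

With φ₁ = 0.1408, φ₂ = -0.1904, Δλ = 1.6318 rad, the forward-azimuth formula gives
θ = atan2( sin Δλ cos φ₂ , cos φ₁ sin φ₂ − sin φ₁ cos φ₂ cos Δλ ) = atan2(0.9801, -0.1790) = 100.35°.
So the initial bearing is 100.4°.

100.4°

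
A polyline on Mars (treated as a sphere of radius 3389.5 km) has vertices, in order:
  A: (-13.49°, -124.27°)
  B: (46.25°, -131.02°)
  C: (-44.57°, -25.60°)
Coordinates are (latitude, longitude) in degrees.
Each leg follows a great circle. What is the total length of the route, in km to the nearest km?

Leg A→B: central angle 1.0480 rad, distance 3552.4 km.
Leg B→C: central angle 2.2626 rad, distance 7669.1 km.
Total: 3552.4 + 7669.1 ≈ 11221 km.

11221 km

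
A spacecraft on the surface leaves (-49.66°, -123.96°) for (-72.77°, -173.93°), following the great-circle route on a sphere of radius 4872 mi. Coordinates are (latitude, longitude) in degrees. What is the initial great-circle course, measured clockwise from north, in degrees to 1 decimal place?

Δλ = -49.970° = -0.8721 rad.
y = sin Δλ · cos φ₂ = (-0.7657)(0.2962) = -0.2268
x = cos φ₁ sin φ₂ − sin φ₁ cos φ₂ cos Δλ = (0.6473)(-0.9551) − (-0.7622)(0.2962)(0.6432) = -0.4731
θ = atan2(y, x) = -154.38°; adding 360° gives 205.6°.

205.6°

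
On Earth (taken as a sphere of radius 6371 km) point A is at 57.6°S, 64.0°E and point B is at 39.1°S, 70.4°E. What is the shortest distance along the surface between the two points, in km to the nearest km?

2109 km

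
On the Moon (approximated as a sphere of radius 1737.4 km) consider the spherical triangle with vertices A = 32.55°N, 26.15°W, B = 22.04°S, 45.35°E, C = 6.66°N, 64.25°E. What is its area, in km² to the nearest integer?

Side lengths (central angles): a = 0.5961, b = 1.5142, c = 1.5248 rad; semiperimeter s = 1.8176.
By l'Huilier's theorem, tan(E/4) = √[tan(s/2) tan((s−a)/2) tan((s−b)/2) tan((s−c)/2)], giving spherical excess E = 0.5653 rad.
Area = E·R² = 0.5653 × (1737.4)² ≈ 1706416 km².

1706416 km²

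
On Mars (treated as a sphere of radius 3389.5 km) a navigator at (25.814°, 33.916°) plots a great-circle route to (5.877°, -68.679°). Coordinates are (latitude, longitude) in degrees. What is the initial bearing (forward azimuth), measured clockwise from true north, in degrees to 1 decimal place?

Δλ = -102.595° = -1.7906 rad.
y = sin Δλ · cos φ₂ = (-0.9759)(0.9947) = -0.9708
x = cos φ₁ sin φ₂ − sin φ₁ cos φ₂ cos Δλ = (0.9002)(0.1024) − (0.4355)(0.9947)(-0.2181) = 0.1866
θ = atan2(y, x) = -79.12°; adding 360° gives 280.9°.

280.9°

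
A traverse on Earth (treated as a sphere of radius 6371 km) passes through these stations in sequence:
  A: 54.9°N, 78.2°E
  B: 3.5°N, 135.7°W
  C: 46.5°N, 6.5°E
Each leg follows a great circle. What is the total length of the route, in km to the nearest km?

26147 km

Leg A→B: central angle 2.0113 rad, distance 12814.2 km.
Leg B→C: central angle 2.0928 rad, distance 13333.2 km.
Total: 12814.2 + 13333.2 ≈ 26147 km.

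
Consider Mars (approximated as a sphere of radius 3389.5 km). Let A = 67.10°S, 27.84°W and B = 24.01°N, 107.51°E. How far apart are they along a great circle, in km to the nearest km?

7624 km

Let φ₁ = -1.1711 rad, φ₂ = 0.4191 rad, and Δλ = 2.3623 rad.
Haversine: a = sin²(Δφ/2) + cos φ₁ cos φ₂ sin²(Δλ/2) = 0.5097 + (0.3891)(0.9135)(0.8557) = 0.81385.
Central angle c = 2·arcsin(√a) = 2.24939 rad.
Distance = R·c = 3389.5 × 2.2494 ≈ 7624 km.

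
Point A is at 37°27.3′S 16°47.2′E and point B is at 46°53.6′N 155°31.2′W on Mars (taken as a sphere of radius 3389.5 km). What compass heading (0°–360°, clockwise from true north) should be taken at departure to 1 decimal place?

With φ₁ = -0.6537, φ₂ = 0.8184, Δλ = -3.0073 rad, the forward-azimuth formula gives
θ = atan2( sin Δλ cos φ₂ , cos φ₁ sin φ₂ − sin φ₁ cos φ₂ cos Δλ ) = atan2(-0.0915, 0.1677) = -28.61°.
Adding 360° brings this into [0°, 360°): 331.4°.

331.4°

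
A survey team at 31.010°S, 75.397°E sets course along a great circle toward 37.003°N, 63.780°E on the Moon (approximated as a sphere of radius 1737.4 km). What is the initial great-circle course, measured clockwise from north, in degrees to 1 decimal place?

350.1°

With φ₁ = -0.5412, φ₂ = 0.6458, Δλ = -0.2028 rad, the forward-azimuth formula gives
θ = atan2( sin Δλ cos φ₂ , cos φ₁ sin φ₂ − sin φ₁ cos φ₂ cos Δλ ) = atan2(-0.1608, 0.9188) = -9.93°.
Adding 360° brings this into [0°, 360°): 350.1°.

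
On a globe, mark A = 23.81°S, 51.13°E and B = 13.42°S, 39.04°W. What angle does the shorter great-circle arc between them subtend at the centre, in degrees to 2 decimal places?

Let φ₁ = -0.4156 rad, φ₂ = -0.2342 rad, and Δλ = -1.5738 rad.
Haversine: a = sin²(Δφ/2) + cos φ₁ cos φ₂ sin²(Δλ/2) = 0.0082 + (0.9149)(0.9727)(0.5015) = 0.45447.
Central angle c = 2·arcsin(√a) = 1.47962 rad.
So the angular separation is 84.78°.

84.78°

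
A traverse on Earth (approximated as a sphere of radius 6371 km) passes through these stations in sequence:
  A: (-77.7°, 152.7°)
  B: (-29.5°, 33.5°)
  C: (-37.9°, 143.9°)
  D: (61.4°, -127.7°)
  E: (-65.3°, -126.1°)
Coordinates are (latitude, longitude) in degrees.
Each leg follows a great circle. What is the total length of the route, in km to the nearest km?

Leg A→B: central angle 1.1694 rad, distance 7450.5 km.
Leg B→C: central angle 1.5077 rad, distance 9605.3 km.
Leg C→D: central angle 2.1280 rad, distance 13557.3 km.
Leg D→E: central angle 2.2114 rad, distance 14089.0 km.
Total: 7450.5 + 9605.3 + 13557.3 + 14089.0 ≈ 44702 km.

44702 km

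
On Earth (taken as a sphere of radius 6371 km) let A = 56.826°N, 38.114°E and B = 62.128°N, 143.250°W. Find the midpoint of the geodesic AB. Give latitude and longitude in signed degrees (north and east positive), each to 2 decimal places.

87.32°, 46.05°

Central angle δ = 1.0654 rad. Interpolating on the sphere with fraction f = 0.5:
P = [sin((1−f)δ)·A + sin(fδ)·B] / sin δ = 0.5804·A + 0.5804·B in Cartesian coordinates,
giving P = (0.0325, 0.0337, 0.9989), i.e. latitude 87.32°, longitude 46.05°.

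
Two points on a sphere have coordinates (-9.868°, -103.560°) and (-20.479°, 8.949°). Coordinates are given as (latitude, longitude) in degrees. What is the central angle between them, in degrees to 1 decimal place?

107.1°

Let φ₁ = -0.1722 rad, φ₂ = -0.3574 rad, and Δλ = 1.9637 rad.
Haversine: a = sin²(Δφ/2) + cos φ₁ cos φ₂ sin²(Δλ/2) = 0.0085 + (0.9852)(0.9368)(0.6914) = 0.64668.
Central angle c = 2·arcsin(√a) = 1.86855 rad.
So the angular separation is 107.1°.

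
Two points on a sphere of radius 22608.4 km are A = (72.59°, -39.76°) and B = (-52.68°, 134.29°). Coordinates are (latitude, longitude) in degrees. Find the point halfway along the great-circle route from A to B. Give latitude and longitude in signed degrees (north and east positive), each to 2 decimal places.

27.13°, 128.55°

Central angle δ = 2.7912 rad. Interpolating on the sphere with fraction f = 0.5:
P = [sin((1−f)δ)·A + sin(fδ)·B] / sin δ = 2.8689·A + 2.8689·B in Cartesian coordinates,
giving P = (-0.5547, 0.6960, 0.4559), i.e. latitude 27.13°, longitude 128.55°.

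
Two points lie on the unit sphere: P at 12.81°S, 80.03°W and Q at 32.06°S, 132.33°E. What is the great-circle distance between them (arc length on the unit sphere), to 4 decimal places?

2.1900

With latitudes φ₁ = -12.810°, φ₂ = -32.060° and longitude difference Δλ = -147.640°:
cos c = sin φ₁ sin φ₂ + cos φ₁ cos φ₂ cos Δλ = (-0.2217)(-0.5308) + (0.9751)(0.8475)(-0.8447) = -0.58037,
so c = arccos(-0.58037) = 2.18998 rad.
On the unit sphere the arc length equals the central angle: 2.1900.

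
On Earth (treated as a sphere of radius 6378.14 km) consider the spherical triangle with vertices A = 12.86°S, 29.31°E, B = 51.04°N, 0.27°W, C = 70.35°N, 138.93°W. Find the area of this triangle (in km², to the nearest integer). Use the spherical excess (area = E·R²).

Side lengths (central angles): a = 0.9600, b = 2.1301, c = 1.2025 rad; semiperimeter s = 2.1463.
By l'Huilier's theorem, tan(E/4) = √[tan(s/2) tan((s−a)/2) tan((s−b)/2) tan((s−c)/2)], giving spherical excess E = 0.2859 rad.
Area = E·R² = 0.2859 × (6378.14)² ≈ 11630565 km².

11630565 km²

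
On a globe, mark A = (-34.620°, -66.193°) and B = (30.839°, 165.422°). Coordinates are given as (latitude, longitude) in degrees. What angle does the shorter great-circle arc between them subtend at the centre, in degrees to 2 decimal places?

In radians: φ₁ = -0.6042, φ₂ = 0.5382, Δλ = -128.385° = -2.2407 rad.
cos c = sin φ₁ sin φ₂ + cos φ₁ cos φ₂ cos Δλ = (-0.5681)(0.5126) + (0.8229)(0.8586)(-0.6209) = -0.72999,
so c = arccos(-0.72999) = 2.38910 rad.
So the angular separation is 136.89°.

136.89°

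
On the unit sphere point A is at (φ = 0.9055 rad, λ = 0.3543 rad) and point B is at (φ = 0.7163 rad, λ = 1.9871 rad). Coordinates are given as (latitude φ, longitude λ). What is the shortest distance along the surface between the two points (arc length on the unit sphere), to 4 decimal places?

With latitudes φ₁ = 51.881°, φ₂ = 41.041° and longitude difference Δλ = 93.553°:
Haversine: a = sin²(Δφ/2) + cos φ₁ cos φ₂ sin²(Δλ/2) = 0.0089 + (0.6173)(0.7542)(0.5310) = 0.25614.
Central angle c = 2·arcsin(√a) = 1.06132 rad.
On the unit sphere the arc length equals the central angle: 1.0613.

1.0613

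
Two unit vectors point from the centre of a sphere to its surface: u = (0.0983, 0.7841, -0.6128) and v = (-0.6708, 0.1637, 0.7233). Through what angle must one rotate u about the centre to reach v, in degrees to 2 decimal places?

u·v = -0.3808; |u| = 1.0000, |v| = 1.0000.
cos θ = (u·v)/(|u||v|) = -0.3808, so θ = 112.39°.

112.39°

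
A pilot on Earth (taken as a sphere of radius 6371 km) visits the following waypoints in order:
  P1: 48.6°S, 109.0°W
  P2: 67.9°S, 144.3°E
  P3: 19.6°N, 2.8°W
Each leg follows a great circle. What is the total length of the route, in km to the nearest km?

19893 km

Leg P1→P2: central angle 0.8976 rad, distance 5718.5 km.
Leg P2→P3: central angle 2.2248 rad, distance 14174.4 km.
Total: 5718.5 + 14174.4 ≈ 19893 km.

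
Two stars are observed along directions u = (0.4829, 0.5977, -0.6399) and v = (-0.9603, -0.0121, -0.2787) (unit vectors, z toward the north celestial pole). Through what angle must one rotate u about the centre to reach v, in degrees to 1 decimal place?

107.0°

u·v = -0.2926; |u| = 1.0000, |v| = 1.0000.
cos θ = (u·v)/(|u||v|) = -0.2926, so θ = 107.0°.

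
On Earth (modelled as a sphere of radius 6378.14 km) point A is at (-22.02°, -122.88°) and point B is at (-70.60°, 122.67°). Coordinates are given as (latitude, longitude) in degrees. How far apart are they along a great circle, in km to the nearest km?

8563 km

With latitudes φ₁ = -22.020°, φ₂ = -70.600° and longitude difference Δλ = -114.450°:
cos c = sin φ₁ sin φ₂ + cos φ₁ cos φ₂ cos Δλ = (-0.3749)(-0.9432) + (0.9271)(0.3322)(-0.4139) = 0.22619,
so c = arccos(0.22619) = 1.34263 rad.
Distance = R·c = 6378.14 × 1.3426 ≈ 8563 km.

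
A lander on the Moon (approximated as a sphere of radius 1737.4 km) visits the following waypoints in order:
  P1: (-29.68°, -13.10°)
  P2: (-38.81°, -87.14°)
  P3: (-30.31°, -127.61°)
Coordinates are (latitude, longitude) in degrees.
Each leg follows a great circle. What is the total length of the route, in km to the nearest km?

2860 km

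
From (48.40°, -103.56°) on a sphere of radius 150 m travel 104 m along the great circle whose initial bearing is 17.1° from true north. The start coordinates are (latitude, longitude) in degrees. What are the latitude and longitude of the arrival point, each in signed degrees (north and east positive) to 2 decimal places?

78.73°, -29.55°

Angular distance δ = d/R = 104/150 = 0.69333 rad; initial bearing θ = 0.2985 rad.
sin φ₂ = sin φ₁ cos δ + cos φ₁ sin δ cos θ = (0.7478)(0.7691) + (0.6639)(0.6391)(0.9558) = 0.9807, so φ₂ = 78.73°.
Δλ = atan2(sin θ sin δ cos φ₁, cos δ − sin φ₁ sin φ₂) = atan2(0.1248, 0.0357) = 74.011°.
λ₂ = -103.560° + 74.011° = -29.55°.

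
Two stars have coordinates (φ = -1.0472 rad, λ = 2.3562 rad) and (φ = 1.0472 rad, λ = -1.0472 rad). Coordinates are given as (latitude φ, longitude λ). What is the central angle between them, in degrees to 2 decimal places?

With latitudes φ₁ = -60.000°, φ₂ = 60.000° and longitude difference Δλ = 165.000°:
cos c = sin φ₁ sin φ₂ + cos φ₁ cos φ₂ cos Δλ = (-0.8660)(0.8660) + (0.5000)(0.5000)(-0.9659) = -0.99148,
so c = arccos(-0.99148) = 3.01097 rad.
So the angular separation is 172.52°.

172.52°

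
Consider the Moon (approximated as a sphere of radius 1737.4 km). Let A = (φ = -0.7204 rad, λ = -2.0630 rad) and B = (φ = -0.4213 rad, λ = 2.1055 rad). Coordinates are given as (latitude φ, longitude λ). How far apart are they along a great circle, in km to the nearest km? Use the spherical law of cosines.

2877 km

Let φ₁ = -0.7204 rad, φ₂ = -0.4213 rad, and Δλ = -2.1147 rad.
cos c = sin φ₁ sin φ₂ + cos φ₁ cos φ₂ cos Δλ = (-0.6597)(-0.4089) + (0.7515)(0.9126)(-0.5175) = -0.08512,
so c = arccos(-0.08512) = 1.65602 rad.
Distance = R·c = 1737.4 × 1.6560 ≈ 2877 km.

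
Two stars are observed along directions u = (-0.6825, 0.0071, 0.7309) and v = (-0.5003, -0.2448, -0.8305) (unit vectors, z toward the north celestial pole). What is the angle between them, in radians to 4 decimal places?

u·v = -0.2673; |u| = 1.0000, |v| = 1.0000.
cos θ = (u·v)/(|u||v|) = -0.2673, so θ = 1.8414 rad.

1.8414 rad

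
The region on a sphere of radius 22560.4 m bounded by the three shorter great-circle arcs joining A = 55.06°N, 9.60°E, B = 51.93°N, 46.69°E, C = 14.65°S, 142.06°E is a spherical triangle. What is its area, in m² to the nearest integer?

Side lengths (central angles): a = 1.8286, b = 2.1912, c = 0.3843 rad; semiperimeter s = 2.2021.
By l'Huilier's theorem, tan(E/4) = √[tan(s/2) tan((s−a)/2) tan((s−b)/2) tan((s−c)/2)], giving spherical excess E = 0.2032 rad.
Area = E·R² = 0.2032 × (22560.4)² ≈ 103434994 m².

103434994 m²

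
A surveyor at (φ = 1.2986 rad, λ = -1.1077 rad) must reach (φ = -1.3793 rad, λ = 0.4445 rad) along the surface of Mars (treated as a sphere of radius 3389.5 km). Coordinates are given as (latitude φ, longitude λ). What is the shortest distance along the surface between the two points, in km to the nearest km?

With latitudes φ₁ = 74.404°, φ₂ = -79.028° and longitude difference Δλ = 88.935°:
cos c = sin φ₁ sin φ₂ + cos φ₁ cos φ₂ cos Δλ = (0.9632)(-0.9817) + (0.2688)(0.1903)(0.0186) = -0.94462,
so c = arccos(-0.94462) = 2.80725 rad.
Distance = R·c = 3389.5 × 2.8072 ≈ 9515 km.

9515 km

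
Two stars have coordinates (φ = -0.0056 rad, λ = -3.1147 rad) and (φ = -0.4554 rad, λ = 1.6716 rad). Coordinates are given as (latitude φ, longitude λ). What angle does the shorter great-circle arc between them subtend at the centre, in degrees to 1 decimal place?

Let φ₁ = -0.0056 rad, φ₂ = -0.4554 rad, and Δλ = -1.4969 rad.
cos c = sin φ₁ sin φ₂ + cos φ₁ cos φ₂ cos Δλ = (-0.0056)(-0.4398) + (1.0000)(0.8981)(0.0738) = 0.06878,
so c = arccos(0.06878) = 1.50196 rad.
So the angular separation is 86.1°.

86.1°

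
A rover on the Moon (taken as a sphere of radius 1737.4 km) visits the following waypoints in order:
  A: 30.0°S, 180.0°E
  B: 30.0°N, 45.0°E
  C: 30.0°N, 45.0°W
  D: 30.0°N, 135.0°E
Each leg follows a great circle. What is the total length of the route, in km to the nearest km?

Leg A→B: central angle 2.4660 rad, distance 4284.4 km.
Leg B→C: central angle 1.3181 rad, distance 2290.1 km.
Leg C→D: central angle 2.0944 rad, distance 3638.8 km.
Total: 4284.4 + 2290.1 + 3638.8 ≈ 10213 km.

10213 km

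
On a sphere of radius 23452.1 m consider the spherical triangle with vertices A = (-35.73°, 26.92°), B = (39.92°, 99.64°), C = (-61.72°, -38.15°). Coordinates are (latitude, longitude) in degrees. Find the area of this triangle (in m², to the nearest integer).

Side lengths (central angles): a = 2.5576, b = 0.8280, c = 1.7618 rad; semiperimeter s = 2.5737.
By l'Huilier's theorem, tan(E/4) = √[tan(s/2) tan((s−a)/2) tan((s−b)/2) tan((s−c)/2)], giving spherical excess E = 0.4728 rad.
Area = E·R² = 0.4728 × (23452.1)² ≈ 260060762 m².

260060762 m²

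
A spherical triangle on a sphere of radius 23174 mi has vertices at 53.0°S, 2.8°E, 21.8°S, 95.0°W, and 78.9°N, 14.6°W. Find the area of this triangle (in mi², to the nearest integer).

Side lengths (central angles): a = 1.9120, b = 2.3092, c = 1.3482 rad; semiperimeter s = 2.7847.
By l'Huilier's theorem, tan(E/4) = √[tan(s/2) tan((s−a)/2) tan((s−b)/2) tan((s−c)/2)], giving spherical excess E = 2.5483 rad.
Area = E·R² = 2.5483 × (23174)² ≈ 1368528479 mi².

1368528479 mi²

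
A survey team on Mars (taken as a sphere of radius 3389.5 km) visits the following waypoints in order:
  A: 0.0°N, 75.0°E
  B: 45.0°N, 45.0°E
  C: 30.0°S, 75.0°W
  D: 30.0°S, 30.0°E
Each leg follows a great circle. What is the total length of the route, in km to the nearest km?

Leg A→B: central angle 0.9117 rad, distance 3090.3 km.
Leg B→C: central angle 2.2913 rad, distance 7766.3 km.
Leg C→D: central angle 1.5149 rad, distance 5134.7 km.
Total: 3090.3 + 7766.3 + 5134.7 ≈ 15991 km.

15991 km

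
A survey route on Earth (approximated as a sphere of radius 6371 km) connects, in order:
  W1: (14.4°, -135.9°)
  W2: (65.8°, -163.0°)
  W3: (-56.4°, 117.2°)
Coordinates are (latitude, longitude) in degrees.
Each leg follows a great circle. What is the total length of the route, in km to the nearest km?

Leg W1→W2: central angle 0.9517 rad, distance 6063.4 km.
Leg W2→W3: central angle 2.3740 rad, distance 15124.5 km.
Total: 6063.4 + 15124.5 ≈ 21188 km.

21188 km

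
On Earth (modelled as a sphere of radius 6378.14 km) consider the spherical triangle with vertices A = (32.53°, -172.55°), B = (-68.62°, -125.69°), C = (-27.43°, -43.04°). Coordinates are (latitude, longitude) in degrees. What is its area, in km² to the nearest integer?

Side lengths (central angles): a = 1.0811, b = 2.3801, c = 1.8656 rad; semiperimeter s = 2.6634.
By l'Huilier's theorem, tan(E/4) = √[tan(s/2) tan((s−a)/2) tan((s−b)/2) tan((s−c)/2)], giving spherical excess E = 1.8528 rad.
Area = E·R² = 1.8528 × (6378.14)² ≈ 75374735 km².

75374735 km²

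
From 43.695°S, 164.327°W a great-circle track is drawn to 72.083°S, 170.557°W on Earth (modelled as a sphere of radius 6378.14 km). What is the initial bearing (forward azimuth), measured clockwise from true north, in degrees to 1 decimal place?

184.0°

With φ₁ = -0.7626, φ₂ = -1.2581, Δλ = -0.1087 rad, the forward-azimuth formula gives
θ = atan2( sin Δλ cos φ₂ , cos φ₁ sin φ₂ − sin φ₁ cos φ₂ cos Δλ ) = atan2(-0.0334, -0.4767) = -175.99°.
Adding 360° brings this into [0°, 360°): 184.0°.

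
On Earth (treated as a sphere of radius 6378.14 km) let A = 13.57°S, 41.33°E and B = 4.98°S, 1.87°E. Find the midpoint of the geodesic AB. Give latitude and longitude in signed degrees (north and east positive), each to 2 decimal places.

-9.84°, 21.35°

The central angle between A and B is δ = 0.6950 rad.
With f = 0.5, the slerp weights are sin((1−f)δ)/sin δ = 0.5318 and sin(fδ)/sin δ = 0.5318.
Weighted sum of the unit vectors: (0.5318)·(0.7300,0.6420,-0.2346) + (0.5318)·(0.9957,0.0325,-0.0868) = (0.9177, 0.3587, -0.1709).
Converting back: φ = atan2(z, √(x²+y²)) = -9.84°, λ = atan2(y, x) = 21.35°.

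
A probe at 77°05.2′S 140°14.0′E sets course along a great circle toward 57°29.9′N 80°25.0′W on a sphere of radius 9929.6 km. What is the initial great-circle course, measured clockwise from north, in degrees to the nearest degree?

Δλ = 139.350° = 2.4321 rad.
y = sin Δλ · cos φ₂ = (0.6514)(0.5373) = 0.3500
x = cos φ₁ sin φ₂ − sin φ₁ cos φ₂ cos Δλ = (0.2235)(0.8434) − (-0.9747)(0.5373)(-0.7587) = -0.2089
θ = atan2(y, x) = 120.83°, so the bearing is 121°.

121°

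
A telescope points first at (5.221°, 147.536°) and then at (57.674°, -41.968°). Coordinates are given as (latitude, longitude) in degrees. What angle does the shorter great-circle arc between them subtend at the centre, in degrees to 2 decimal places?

With latitudes φ₁ = 5.221°, φ₂ = 57.674° and longitude difference Δλ = 170.496°:
cos c = sin φ₁ sin φ₂ + cos φ₁ cos φ₂ cos Δλ = (0.0910)(0.8450) + (0.9959)(0.5347)(-0.9863) = -0.44831,
so c = arccos(-0.44831) = 2.03567 rad.
So the angular separation is 116.64°.

116.64°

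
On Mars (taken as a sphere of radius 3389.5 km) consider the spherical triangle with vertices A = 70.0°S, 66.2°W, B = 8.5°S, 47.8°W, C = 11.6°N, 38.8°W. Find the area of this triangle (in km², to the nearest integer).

903308 km²

Side lengths (central angles): a = 0.3840, b = 1.4621, c = 1.0930 rad; semiperimeter s = 1.4695.
By l'Huilier's theorem, tan(E/4) = √[tan(s/2) tan((s−a)/2) tan((s−b)/2) tan((s−c)/2)], giving spherical excess E = 0.0786 rad.
Area = E·R² = 0.0786 × (3389.5)² ≈ 903308 km².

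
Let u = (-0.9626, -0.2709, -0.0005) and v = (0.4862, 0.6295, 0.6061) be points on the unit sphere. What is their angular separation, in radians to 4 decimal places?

u·v = -0.6389; |u| = 1.0000, |v| = 1.0000.
cos θ = (u·v)/(|u||v|) = -0.6388, so θ = 2.2638 rad.

2.2638 rad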